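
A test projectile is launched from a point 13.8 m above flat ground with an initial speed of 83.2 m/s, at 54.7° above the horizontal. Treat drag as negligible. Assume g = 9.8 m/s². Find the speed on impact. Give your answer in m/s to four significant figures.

84.81 m/s

Horizontal component vₓ = 83.20 cos 54.7° = 48.08 m/s; vertical v_y0 = 83.20 sin 54.7° = 67.90 m/s.
The projectile lands when y = 13.8 + (67.90) t − ½·9.80·t² = 0. Positive root: t = (67.90 + √(67.90² + 2·9.80·13.8)) / 9.80 = (67.90 + 69.87) / 9.80 = 14.06 s.
Vertical velocity at impact: v_y = v_y0 − g t = 67.90 − 9.80 × 14.06 = −69.87 m/s.
Speed: |v| = √(vₓ² + v_y²) = √(48.08² + 69.87²) = 84.81 m/s.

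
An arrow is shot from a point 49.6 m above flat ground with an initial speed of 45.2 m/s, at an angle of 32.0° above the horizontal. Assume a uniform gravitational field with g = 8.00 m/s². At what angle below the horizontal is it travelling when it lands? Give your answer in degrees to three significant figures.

44.0°

vₓ = 45.20 cos 32.0° = 38.33 m/s; v_y0 = 45.20 sin 32.0° = 23.95 m/s.
With up positive and y = 0 at the ground: y(t) = 49.6 + (23.95) t − 4.000 t². Setting y = 0 and taking the positive root: t = [23.95 + √(23.95² + 2·8.00·49.6)] / 8.00 = (23.95 + 36.98) / 8.00 = 7.616 s.
At impact: v_y = v_y0 − g t = −36.98 m/s; vₓ = 38.33 m/s.
Angle below horizontal: arctan(|v_y|/vₓ) = arctan(36.98/38.33) = 43.97°.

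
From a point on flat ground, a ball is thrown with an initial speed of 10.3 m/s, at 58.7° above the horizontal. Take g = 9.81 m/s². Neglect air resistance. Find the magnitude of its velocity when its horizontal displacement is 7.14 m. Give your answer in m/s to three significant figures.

6.86 m/s

Components: vₓ = 10.30 cos 58.7° = 5.351 m/s, v_y0 = 10.30 sin 58.7° = 8.801 m/s.
At x = 7.14 m, t = x/vₓ = 7.14/5.351 = 1.334 s.
Vertical velocity there: v_y = v_y0 − g t = 8.801 − 9.81 × 1.334 = −4.289 m/s.
Speed: √(vₓ² + v_y²) = √(5.351² + 4.289²) = 6.858 m/s.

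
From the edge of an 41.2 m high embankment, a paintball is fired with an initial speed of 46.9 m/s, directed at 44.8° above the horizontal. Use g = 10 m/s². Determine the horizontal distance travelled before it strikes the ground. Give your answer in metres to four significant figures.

255.7 m

Horizontal component vₓ = 46.90 cos 44.8° = 33.28 m/s; vertical v_y0 = 46.90 sin 44.8° = 33.05 m/s.
Vertical motion (up positive, ground at y = 0): 5.000 t² − (33.05) t − 41.2 = 0, so t = (33.05 + √(33.05² + 2·10.0·41.2)) / 10.0 = (33.05 + 43.77) / 10.0 = 7.682 s.
Horizontal distance: R = vₓ t = 33.28 × 7.682 = 255.7 m.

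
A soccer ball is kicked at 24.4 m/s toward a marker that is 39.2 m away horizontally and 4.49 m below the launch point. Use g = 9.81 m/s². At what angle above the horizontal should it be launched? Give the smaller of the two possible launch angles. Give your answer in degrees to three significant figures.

Trajectory: y = x tanθ − g x² (1 + tan²θ)/(2v₀²). With x = 39.2, y = −4.49, v₀ = 24.4, g = 9.81:
12.66 tan²θ − 39.2 tanθ + (8.170) = 0.
tanθ = [39.2 ± √(39.2² − 4 × 12.66 × (8.170))] / (2 × 12.66) = (39.2 ± 33.51) / 25.32, giving tanθ = 0.2247 or 2.872.
θ = 12.67° or 70.80°; the smaller is 12.67°.

12.7°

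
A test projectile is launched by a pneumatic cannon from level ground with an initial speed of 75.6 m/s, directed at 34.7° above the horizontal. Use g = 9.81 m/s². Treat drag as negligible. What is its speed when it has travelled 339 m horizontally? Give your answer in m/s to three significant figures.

63.0 m/s

Components: vₓ = 75.60 cos 34.7° = 62.15 m/s, v_y0 = 75.60 sin 34.7° = 43.04 m/s.
Time to reach x = 339 m: t = x/vₓ = 339/62.15 = 5.454 s.
Vertical velocity there: v_y = v_y0 − g t = 43.04 − 9.81 × 5.454 = −10.47 m/s.
Speed: √(vₓ² + v_y²) = √(62.15² + 10.47²) = 63.03 m/s.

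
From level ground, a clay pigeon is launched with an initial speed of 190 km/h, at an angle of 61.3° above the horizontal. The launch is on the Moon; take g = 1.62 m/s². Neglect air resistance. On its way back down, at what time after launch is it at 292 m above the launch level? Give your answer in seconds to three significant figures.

Convert: 190 km/h = 190/3.6 = 52.78 m/s.
vₓ = 52.78 cos 61.3° = 25.35 m/s; v_y0 = 52.78 sin 61.3° = 46.29 m/s.
Require v_y0 t − ½ g t² = 292, i.e. 0.8100 t² − 46.29 t + 292 = 0.
t = [46.29 ± √(46.29² − 2·1.62·292)] / 1.62 = (46.29 ± 34.60) / 1.62, so t = 7.219 s or t = 49.93 s.
The descending-branch root is 49.93 s.

49.9 s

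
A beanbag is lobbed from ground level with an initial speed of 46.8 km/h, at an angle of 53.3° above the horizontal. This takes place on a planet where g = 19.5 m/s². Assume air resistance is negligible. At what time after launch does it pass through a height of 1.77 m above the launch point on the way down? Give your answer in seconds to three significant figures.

0.857 s

Convert: 46.8 km/h = 46.8/3.6 = 13.00 m/s.
Resolve: vₓ = 13.00 cos 53.3° = 7.769 m/s and v_y0 = 13.00 sin 53.3° = 10.42 m/s.
Height y(t) = 10.42 t − 9.750 t² = 1.77 gives 9.750 t² − 10.42 t + 1.77 = 0.
t = [10.42 ± √(10.42² − 2·19.5·1.77)] / 19.5 = (10.42 ± 6.294) / 19.5, so t = 0.2118 s or t = 0.8573 s.
The descending-branch root is 0.8573 s.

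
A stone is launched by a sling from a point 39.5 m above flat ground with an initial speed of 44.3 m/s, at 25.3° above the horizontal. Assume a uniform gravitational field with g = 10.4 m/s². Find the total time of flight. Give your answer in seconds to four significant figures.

5.123 s

Horizontal component vₓ = 44.30 cos 25.3° = 40.05 m/s; vertical v_y0 = 44.30 sin 25.3° = 18.93 m/s.
Vertical motion (up positive, ground at y = 0): 5.200 t² − (18.93) t − 39.5 = 0, so t = (18.93 + √(18.93² + 2·10.4·39.5)) / 10.4 = (18.93 + 34.35) / 10.4 = 5.123 s.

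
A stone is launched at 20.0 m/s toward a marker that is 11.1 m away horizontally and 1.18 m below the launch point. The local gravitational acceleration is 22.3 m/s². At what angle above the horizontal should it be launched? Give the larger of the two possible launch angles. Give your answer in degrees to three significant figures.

Trajectory: y = x tanθ − g x² (1 + tan²θ)/(2v₀²). With x = 11.1, y = −1.18, v₀ = 20.0, g = 22.3:
3.434 tan²θ − 11.1 tanθ + (2.254) = 0.
tanθ = [11.1 ± √(11.1² − 4 × 3.434 × (2.254))] / (2 × 3.434) = (11.1 ± 9.604) / 6.869, giving tanθ = 0.2178 or 3.014.
θ = 12.29° or 71.65°; the larger is 71.65°.

71.6°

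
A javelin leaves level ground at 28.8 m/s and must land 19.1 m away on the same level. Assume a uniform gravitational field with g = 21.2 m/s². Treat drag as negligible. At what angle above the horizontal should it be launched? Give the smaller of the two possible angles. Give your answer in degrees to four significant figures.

From R = (v₀²/g) sin 2θ: sin 2θ = 21.2 × 19.1 / 829.44 = 0.4882.
2θ = 29.22° or 180° − 29.22° = 150.8°, so θ = 14.61° or 75.39°.
The smaller angle is 14.61°.

14.61°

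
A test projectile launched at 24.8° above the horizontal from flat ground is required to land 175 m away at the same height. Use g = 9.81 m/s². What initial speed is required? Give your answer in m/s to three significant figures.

47.5 m/s

From R = (v₀² / g) sin 2θ: v₀ = √(gR / sin 2θ).
v₀ = √(9.81 × 175 / sin 49.60°) = √(1717 / 0.7615) = √2254.3 = 47.48 m/s.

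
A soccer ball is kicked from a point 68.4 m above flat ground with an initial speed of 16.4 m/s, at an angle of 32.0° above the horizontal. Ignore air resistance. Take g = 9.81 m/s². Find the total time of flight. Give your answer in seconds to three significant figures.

4.72 s

Horizontal component vₓ = 16.40 cos 32.0° = 13.91 m/s; vertical v_y0 = 16.40 sin 32.0° = 8.691 m/s.
With up positive and y = 0 at the ground: y(t) = 68.4 + (8.691) t − 4.905 t². Setting y = 0 and taking the positive root: t = [8.691 + √(8.691² + 2·9.81·68.4)] / 9.81 = (8.691 + 37.65) / 9.81 = 4.724 s.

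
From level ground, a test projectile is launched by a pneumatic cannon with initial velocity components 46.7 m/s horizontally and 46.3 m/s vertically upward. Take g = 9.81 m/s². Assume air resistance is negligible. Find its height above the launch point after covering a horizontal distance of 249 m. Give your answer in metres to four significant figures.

Time to reach x = 249 m: t = x/vₓ = 249/46.70 = 5.332 s.
Height: y = v_y0 t − ½ g t² = 46.30 × 5.332 − 4.905 × 5.332² = 246.9 − 139.4 = 107.4 m.

107.4 m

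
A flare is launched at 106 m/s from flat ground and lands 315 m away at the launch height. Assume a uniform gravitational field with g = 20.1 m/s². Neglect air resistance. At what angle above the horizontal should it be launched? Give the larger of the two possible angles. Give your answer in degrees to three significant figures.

From R = (v₀²/g) sin 2θ: sin 2θ = 20.1 × 315 / 11236 = 0.5635.
2θ = 34.30° or 180° − 34.30° = 145.7°, so θ = 17.15° or 72.85°.
The larger angle is 72.85°.

72.9°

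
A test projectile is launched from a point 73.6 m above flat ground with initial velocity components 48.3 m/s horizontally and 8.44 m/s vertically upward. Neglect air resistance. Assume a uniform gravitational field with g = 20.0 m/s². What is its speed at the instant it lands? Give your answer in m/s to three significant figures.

Vertical motion (up positive, ground at y = 0): 10.00 t² − (8.440) t − 73.6 = 0, so t = (8.440 + √(8.440² + 2·20.0·73.6)) / 20.0 = (8.440 + 54.91) / 20.0 = 3.168 s.
Vertical velocity at impact: v_y = v_y0 − g t = 8.440 − 20.0 × 3.168 = −54.91 m/s.
Speed: |v| = √(vₓ² + v_y²) = √(48.30² + 54.91²) = 73.13 m/s.

73.1 m/s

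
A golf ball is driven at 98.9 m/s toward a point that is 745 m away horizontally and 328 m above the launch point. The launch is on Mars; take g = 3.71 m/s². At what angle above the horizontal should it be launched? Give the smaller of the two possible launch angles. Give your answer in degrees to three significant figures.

32.6°

Trajectory: y = x tanθ − g x² (1 + tan²θ)/(2v₀²). With x = 745, y = 328, v₀ = 98.9, g = 3.71:
105.3 tan²θ − 745 tanθ + (433.3) = 0.
tanθ = [745 ± √(745² − 4 × 105.3 × (433.3))] / (2 × 105.3) = (745 ± 610.4) / 210.5, giving tanθ = 0.6393 or 6.438.
θ = 32.59° or 81.17°; the smaller is 32.59°.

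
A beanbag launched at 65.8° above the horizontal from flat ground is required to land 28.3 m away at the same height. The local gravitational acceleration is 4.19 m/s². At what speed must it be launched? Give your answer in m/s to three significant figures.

On level ground R = v₀² sin 2θ / g ⇒ v₀ = √(gR / sin 2θ).
v₀ = √(4.19 × 28.3 / sin 131.6°) = √(118.6 / 0.7478) = √158.57 = 12.59 m/s.

12.6 m/s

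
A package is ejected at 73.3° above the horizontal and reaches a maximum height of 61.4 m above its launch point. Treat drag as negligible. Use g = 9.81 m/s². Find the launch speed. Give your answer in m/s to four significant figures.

36.24 m/s

At the peak v_y = 0, so v_y0 = √(2gH) = √(2 × 9.81 × 61.4) = 34.71 m/s.
v_y0 = v₀ sin θ ⇒ v₀ = 34.71 / sin 73.3° = 36.24 m/s.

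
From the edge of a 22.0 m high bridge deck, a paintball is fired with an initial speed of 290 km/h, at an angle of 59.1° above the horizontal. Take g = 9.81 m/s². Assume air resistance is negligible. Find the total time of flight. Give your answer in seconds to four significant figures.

Convert: 290 km/h = 290/3.6 = 80.56 m/s.
vₓ = 80.56 cos 59.1° = 41.37 m/s; v_y0 = 80.56 sin 59.1° = 69.12 m/s.
The projectile lands when y = 22.0 + (69.12) t − ½·9.81·t² = 0. Positive root: t = (69.12 + √(69.12² + 2·9.81·22.0)) / 9.81 = (69.12 + 72.18) / 9.81 = 14.40 s.

14.40 s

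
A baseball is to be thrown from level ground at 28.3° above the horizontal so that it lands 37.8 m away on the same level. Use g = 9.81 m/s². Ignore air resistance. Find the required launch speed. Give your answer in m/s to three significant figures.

From R = (v₀² / g) sin 2θ: v₀ = √(gR / sin 2θ).
v₀ = √(9.81 × 37.8 / sin 56.60°) = √(370.8 / 0.8348) = √444.17 = 21.08 m/s.

21.1 m/s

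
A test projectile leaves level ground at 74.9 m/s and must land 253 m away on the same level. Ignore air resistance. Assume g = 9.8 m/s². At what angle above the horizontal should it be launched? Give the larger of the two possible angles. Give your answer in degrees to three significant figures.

76.9°

From R = (v₀²/g) sin 2θ: sin 2θ = 9.80 × 253 / 5610.0 = 0.4420.
2θ = 26.23° or 180° − 26.23° = 153.8°, so θ = 13.11° or 76.89°.
The larger angle is 76.89°.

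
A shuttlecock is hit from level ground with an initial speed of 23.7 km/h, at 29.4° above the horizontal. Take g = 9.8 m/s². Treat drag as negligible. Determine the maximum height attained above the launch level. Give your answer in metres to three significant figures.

Convert: 23.7 km/h = 23.7/3.6 = 6.583 m/s.
Resolve: vₓ = 6.583 cos 29.4° = 5.735 m/s and v_y0 = 6.583 sin 29.4° = 3.232 m/s.
Maximum height: H = v_y0² / (2g) = 3.232² / (2 × 9.80) = 0.5329 m.

0.533 m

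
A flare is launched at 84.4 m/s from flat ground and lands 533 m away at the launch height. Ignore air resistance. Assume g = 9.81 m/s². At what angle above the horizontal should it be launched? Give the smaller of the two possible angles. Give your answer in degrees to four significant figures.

R = v₀² sin 2θ / g gives sin 2θ = gR/v₀² = 9.81·533/84.4² = 0.7340.
2θ = 47.22° or 180° − 47.22° = 132.8°, so θ = 23.61° or 66.39°.
The smaller angle is 23.61°.

23.61°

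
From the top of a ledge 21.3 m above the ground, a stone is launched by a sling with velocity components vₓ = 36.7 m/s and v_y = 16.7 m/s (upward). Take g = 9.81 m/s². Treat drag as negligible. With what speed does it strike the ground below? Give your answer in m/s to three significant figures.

45.2 m/s

With up positive and y = 0 at the ground: y(t) = 21.3 + (16.70) t − 4.905 t². Setting y = 0 and taking the positive root: t = [16.70 + √(16.70² + 2·9.81·21.3)] / 9.81 = (16.70 + 26.40) / 9.81 = 4.393 s.
Vertical velocity at impact: v_y = v_y0 − g t = 16.70 − 9.81 × 4.393 = −26.40 m/s.
Speed: |v| = √(vₓ² + v_y²) = √(36.70² + 26.40²) = 45.21 m/s.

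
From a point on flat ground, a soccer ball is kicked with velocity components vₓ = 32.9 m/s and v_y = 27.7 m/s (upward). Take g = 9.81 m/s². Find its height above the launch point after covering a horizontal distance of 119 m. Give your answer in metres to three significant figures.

36.0 m

At x = 119 m, t = x/vₓ = 119/32.90 = 3.617 s.
Height: y = v_y0 t − ½ g t² = 27.70 × 3.617 − 4.905 × 3.617² = 100.2 − 64.17 = 36.02 m.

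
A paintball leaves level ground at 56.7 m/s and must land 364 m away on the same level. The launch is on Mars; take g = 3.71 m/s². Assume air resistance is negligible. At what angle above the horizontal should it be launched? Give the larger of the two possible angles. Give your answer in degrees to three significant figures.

From R = (v₀²/g) sin 2θ: sin 2θ = 3.71 × 364 / 3214.9 = 0.4201.
2θ = 24.84° or 180° − 24.84° = 155.2°, so θ = 12.42° or 77.58°.
The larger angle is 77.58°.

77.6°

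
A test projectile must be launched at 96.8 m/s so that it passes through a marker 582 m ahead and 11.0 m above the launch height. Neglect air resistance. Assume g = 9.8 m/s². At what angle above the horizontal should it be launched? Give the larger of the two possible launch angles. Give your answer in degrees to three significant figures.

71.1°

Trajectory: y = x tanθ − g x² (1 + tan²θ)/(2v₀²). With x = 582, y = 11.0, v₀ = 96.8, g = 9.80:
177.1 tan²θ − 582 tanθ + (188.1) = 0.
tanθ = [582 ± √(582² − 4 × 177.1 × (188.1))] / (2 × 177.1) = (582 ± 453.2) / 354.3, giving tanθ = 0.3634 or 2.922.
θ = 19.97° or 71.11°; the larger is 71.11°.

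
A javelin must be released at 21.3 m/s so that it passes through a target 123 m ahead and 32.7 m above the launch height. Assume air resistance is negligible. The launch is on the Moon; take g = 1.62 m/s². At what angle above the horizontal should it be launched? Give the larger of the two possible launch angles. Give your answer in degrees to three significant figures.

Trajectory: y = x tanθ − g x² (1 + tan²θ)/(2v₀²). With x = 123, y = 32.7, v₀ = 21.3, g = 1.62:
27.01 tan²θ − 123 tanθ + (59.71) = 0.
tanθ = [123 ± √(123² − 4 × 27.01 × (59.71))] / (2 × 27.01) = (123 ± 93.15) / 54.02, giving tanθ = 0.5525 or 4.001.
θ = 28.92° or 75.97°; the larger is 75.97°.

76.0°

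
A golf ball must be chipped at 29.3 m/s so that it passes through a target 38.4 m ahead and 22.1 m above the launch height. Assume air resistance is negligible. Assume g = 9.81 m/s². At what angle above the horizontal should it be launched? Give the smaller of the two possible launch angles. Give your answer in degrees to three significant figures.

Trajectory: y = x tanθ − g x² (1 + tan²θ)/(2v₀²). With x = 38.4, y = 22.1, v₀ = 29.3, g = 9.81:
8.425 tan²θ − 38.4 tanθ + (30.52) = 0.
tanθ = [38.4 ± √(38.4² − 4 × 8.425 × (30.52))] / (2 × 8.425) = (38.4 ± 21.12) / 16.85, giving tanθ = 1.026 or 3.532.
θ = 45.73° or 74.19°; the smaller is 45.73°.

45.7°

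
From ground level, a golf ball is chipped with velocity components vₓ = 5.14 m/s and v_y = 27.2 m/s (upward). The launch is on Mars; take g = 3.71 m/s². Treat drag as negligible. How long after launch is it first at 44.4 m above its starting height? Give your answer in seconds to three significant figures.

1.87 s

Height y(t) = 27.20 t − 1.855 t² = 44.4 gives 1.855 t² − 27.20 t + 44.4 = 0.
Quadratic formula: t = (27.20 ± √410.39) / 3.71 = (27.20 ± 20.26) / 3.71 → t = 1.871 s or 12.79 s.
The first (ascending) time is 1.871 s.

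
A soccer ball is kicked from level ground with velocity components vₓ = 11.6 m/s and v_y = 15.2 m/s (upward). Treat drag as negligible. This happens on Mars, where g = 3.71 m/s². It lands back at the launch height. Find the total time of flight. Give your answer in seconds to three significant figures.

Time of flight on level ground: T = 2 v_y0 / g = 2 × 15.20 / 3.71 = 8.194 s.

8.19 s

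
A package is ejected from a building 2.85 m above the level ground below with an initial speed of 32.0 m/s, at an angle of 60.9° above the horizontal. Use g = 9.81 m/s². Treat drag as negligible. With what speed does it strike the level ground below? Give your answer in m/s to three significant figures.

vₓ = 32.00 cos 60.9° = 15.56 m/s; v_y0 = 32.00 sin 60.9° = 27.96 m/s.
Vertical motion (up positive, ground at y = 0): 4.905 t² − (27.96) t − 2.85 = 0, so t = (27.96 + √(27.96² + 2·9.81·2.85)) / 9.81 = (27.96 + 28.94) / 9.81 = 5.801 s.
Vertical velocity at impact: v_y = v_y0 − g t = 27.96 − 9.81 × 5.801 = −28.94 m/s.
Speed: |v| = √(vₓ² + v_y²) = √(15.56² + 28.94²) = 32.86 m/s.

32.9 m/s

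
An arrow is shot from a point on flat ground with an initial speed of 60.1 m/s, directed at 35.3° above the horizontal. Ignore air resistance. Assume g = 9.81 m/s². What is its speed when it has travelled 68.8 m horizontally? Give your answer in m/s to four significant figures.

Components: vₓ = 60.10 cos 35.3° = 49.05 m/s, v_y0 = 60.10 sin 35.3° = 34.73 m/s.
x = vₓ t ⇒ t = 68.8/49.05 = 1.403 s.
Vertical velocity there: v_y = v_y0 − g t = 34.73 − 9.81 × 1.403 = 20.97 m/s.
Speed: √(vₓ² + v_y²) = √(49.05² + 20.97²) = 53.34 m/s.

53.34 m/s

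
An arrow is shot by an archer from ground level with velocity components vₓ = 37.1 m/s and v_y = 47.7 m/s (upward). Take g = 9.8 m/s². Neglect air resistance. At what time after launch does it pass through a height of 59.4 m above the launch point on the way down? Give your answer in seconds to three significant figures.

8.27 s

Set y = v_y0 t − ½ g t² = 59.4: 4.900 t² − 47.70 t + 59.4 = 0.
t = [47.70 ± √(47.70² − 2·9.80·59.4)] / 9.80 = (47.70 ± 33.33) / 9.80, so t = 1.466 s or t = 8.269 s.
The descending-branch root is 8.269 s.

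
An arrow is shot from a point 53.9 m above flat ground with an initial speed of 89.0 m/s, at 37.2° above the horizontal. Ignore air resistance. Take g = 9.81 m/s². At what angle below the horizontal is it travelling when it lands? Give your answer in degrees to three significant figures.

41.6°

vₓ = 89.00 cos 37.2° = 70.89 m/s; v_y0 = 89.00 sin 37.2° = 53.81 m/s.
The projectile lands when y = 53.9 + (53.81) t − ½·9.81·t² = 0. Positive root: t = (53.81 + √(53.81² + 2·9.81·53.9)) / 9.81 = (53.81 + 62.87) / 9.81 = 11.89 s.
At impact: v_y = v_y0 − g t = −62.87 m/s; vₓ = 70.89 m/s.
Angle below horizontal: arctan(|v_y|/vₓ) = arctan(62.87/70.89) = 41.57°.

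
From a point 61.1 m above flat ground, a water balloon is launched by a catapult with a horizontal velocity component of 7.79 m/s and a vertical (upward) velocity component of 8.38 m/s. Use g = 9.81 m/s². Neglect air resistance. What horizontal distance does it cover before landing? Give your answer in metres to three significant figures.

34.9 m

With up positive and y = 0 at the ground: y(t) = 61.1 + (8.380) t − 4.905 t². Setting y = 0 and taking the positive root: t = [8.380 + √(8.380² + 2·9.81·61.1)] / 9.81 = (8.380 + 35.62) / 9.81 = 4.486 s.
Horizontal distance: R = vₓ t = 7.790 × 4.486 = 34.94 m.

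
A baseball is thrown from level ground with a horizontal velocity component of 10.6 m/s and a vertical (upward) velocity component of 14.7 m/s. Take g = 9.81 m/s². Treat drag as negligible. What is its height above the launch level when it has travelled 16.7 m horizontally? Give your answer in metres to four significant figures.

10.98 m

At x = 16.7 m, t = x/vₓ = 16.7/10.60 = 1.575 s.
Height: y = v_y0 t − ½ g t² = 14.70 × 1.575 − 4.905 × 1.575² = 23.16 − 12.17 = 10.98 m.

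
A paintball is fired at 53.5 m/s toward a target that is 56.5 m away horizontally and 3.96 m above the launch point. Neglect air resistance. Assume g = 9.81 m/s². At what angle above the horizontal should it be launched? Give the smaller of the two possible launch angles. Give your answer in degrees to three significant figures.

9.63°

Trajectory: y = x tanθ − g x² (1 + tan²θ)/(2v₀²). With x = 56.5, y = 3.96, v₀ = 53.5, g = 9.81:
5.471 tan²θ − 56.5 tanθ + (9.431) = 0.
tanθ = [56.5 ± √(56.5² − 4 × 5.471 × (9.431))] / (2 × 5.471) = (56.5 ± 54.64) / 10.94, giving tanθ = 0.1697 or 10.16.
θ = 9.631° or 84.38°; the smaller is 9.631°.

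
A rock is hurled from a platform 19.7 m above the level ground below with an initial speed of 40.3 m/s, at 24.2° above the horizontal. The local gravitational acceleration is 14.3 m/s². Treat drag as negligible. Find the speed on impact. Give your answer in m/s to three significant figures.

46.8 m/s

Horizontal component vₓ = 40.30 cos 24.2° = 36.76 m/s; vertical v_y0 = 40.30 sin 24.2° = 16.52 m/s.
With up positive and y = 0 at the ground: y(t) = 19.7 + (16.52) t − 7.150 t². Setting y = 0 and taking the positive root: t = [16.52 + √(16.52² + 2·14.3·19.7)] / 14.3 = (16.52 + 28.92) / 14.3 = 3.178 s.
Vertical velocity at impact: v_y = v_y0 − g t = 16.52 − 14.3 × 3.178 = −28.92 m/s.
Speed: |v| = √(vₓ² + v_y²) = √(36.76² + 28.92²) = 46.77 m/s.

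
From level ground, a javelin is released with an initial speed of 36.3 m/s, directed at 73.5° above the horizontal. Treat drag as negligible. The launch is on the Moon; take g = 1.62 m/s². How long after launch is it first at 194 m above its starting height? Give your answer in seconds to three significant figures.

6.58 s

Components: vₓ = 36.30 cos 73.5° = 10.31 m/s, v_y0 = 36.30 sin 73.5° = 34.81 m/s.
Height y(t) = 34.81 t − 0.8100 t² = 194 gives 0.8100 t² − 34.81 t + 194 = 0.
t = [34.81 ± √(34.81² − 2·1.62·194)] / 1.62 = (34.81 ± 24.14) / 1.62, so t = 6.582 s or t = 36.39 s.
The first (ascending) time is 6.582 s.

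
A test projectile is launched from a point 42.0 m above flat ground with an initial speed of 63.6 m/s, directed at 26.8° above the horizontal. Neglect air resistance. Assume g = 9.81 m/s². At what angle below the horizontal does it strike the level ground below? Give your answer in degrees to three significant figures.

Components: vₓ = 63.60 cos 26.8° = 56.77 m/s, v_y0 = 63.60 sin 26.8° = 28.68 m/s.
Vertical motion (up positive, ground at y = 0): 4.905 t² − (28.68) t − 42.0 = 0, so t = (28.68 + √(28.68² + 2·9.81·42.0)) / 9.81 = (28.68 + 40.58) / 9.81 = 7.059 s.
At impact: v_y = v_y0 − g t = −40.58 m/s; vₓ = 56.77 m/s.
Angle below horizontal: arctan(|v_y|/vₓ) = arctan(40.58/56.77) = 35.56°.

35.6°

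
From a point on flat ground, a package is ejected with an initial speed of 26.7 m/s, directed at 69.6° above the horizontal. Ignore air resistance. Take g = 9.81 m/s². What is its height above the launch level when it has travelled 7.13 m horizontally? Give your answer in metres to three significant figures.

Components: vₓ = 26.70 cos 69.6° = 9.307 m/s, v_y0 = 26.70 sin 69.6° = 25.03 m/s.
At x = 7.13 m, t = x/vₓ = 7.13/9.307 = 0.7661 s.
Height: y = v_y0 t − ½ g t² = 25.03 × 0.7661 − 4.905 × 0.7661² = 19.17 − 2.879 = 16.29 m.

16.3 m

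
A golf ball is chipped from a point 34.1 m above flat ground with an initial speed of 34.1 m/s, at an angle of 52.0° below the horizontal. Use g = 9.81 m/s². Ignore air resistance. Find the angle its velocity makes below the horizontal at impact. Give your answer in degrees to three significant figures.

60.6°

vₓ = 34.10 cos 52.0° = 20.99 m/s; v_y0 = −26.87 m/s (downward).
The projectile lands when y = 34.1 + (−26.87) t − ½·9.81·t² = 0. Positive root: t = (−26.87 + √(26.87² + 2·9.81·34.1)) / 9.81 = (−26.87 + 37.30) / 9.81 = 1.063 s.
At impact: v_y = v_y0 − g t = −37.30 m/s; vₓ = 20.99 m/s.
Angle below horizontal: arctan(|v_y|/vₓ) = arctan(37.30/20.99) = 60.63°.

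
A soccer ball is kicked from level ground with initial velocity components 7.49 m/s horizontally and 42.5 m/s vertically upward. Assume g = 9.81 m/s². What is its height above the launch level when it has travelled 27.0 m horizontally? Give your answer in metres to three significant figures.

x = vₓ t ⇒ t = 27.0/7.490 = 3.605 s.
Height: y = v_y0 t − ½ g t² = 42.50 × 3.605 − 4.905 × 3.605² = 153.2 − 63.74 = 89.47 m.

89.5 m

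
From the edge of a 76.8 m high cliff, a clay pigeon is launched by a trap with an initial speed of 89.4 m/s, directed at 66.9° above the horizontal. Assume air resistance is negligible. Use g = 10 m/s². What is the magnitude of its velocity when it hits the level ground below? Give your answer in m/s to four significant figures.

Horizontal component vₓ = 89.40 cos 66.9° = 35.07 m/s; vertical v_y0 = 89.40 sin 66.9° = 82.23 m/s.
With up positive and y = 0 at the ground: y(t) = 76.8 + (82.23) t − 5.000 t². Setting y = 0 and taking the positive root: t = [82.23 + √(82.23² + 2·10.0·76.8)] / 10.0 = (82.23 + 91.09) / 10.0 = 17.33 s.
Vertical velocity at impact: v_y = v_y0 − g t = 82.23 − 10.0 × 17.33 = −91.09 m/s.
Speed: |v| = √(vₓ² + v_y²) = √(35.07² + 91.09²) = 97.61 m/s.

97.61 m/s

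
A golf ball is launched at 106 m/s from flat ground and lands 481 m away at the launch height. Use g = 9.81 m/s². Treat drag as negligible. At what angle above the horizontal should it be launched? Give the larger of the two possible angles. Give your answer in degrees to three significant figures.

77.6°

R = v₀² sin 2θ / g gives sin 2θ = gR/v₀² = 9.81·481/106² = 0.4200.
2θ = 24.83° or 180° − 24.83° = 155.2°, so θ = 12.42° or 77.58°.
The larger angle is 77.58°.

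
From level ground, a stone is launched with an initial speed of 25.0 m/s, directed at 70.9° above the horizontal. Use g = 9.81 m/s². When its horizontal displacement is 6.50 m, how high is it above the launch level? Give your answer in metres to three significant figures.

Horizontal component vₓ = 25.00 cos 70.9° = 8.180 m/s; vertical v_y0 = 25.00 sin 70.9° = 23.62 m/s.
At x = 6.50 m, t = x/vₓ = 6.50/8.180 = 0.7946 s.
Height: y = v_y0 t − ½ g t² = 23.62 × 0.7946 − 4.905 × 0.7946² = 18.77 − 3.097 = 15.67 m.

15.7 m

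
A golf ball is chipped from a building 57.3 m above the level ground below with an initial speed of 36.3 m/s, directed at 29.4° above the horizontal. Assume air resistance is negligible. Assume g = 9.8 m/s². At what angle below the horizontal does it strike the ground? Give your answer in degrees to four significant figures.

50.20°

Resolve: vₓ = 36.30 cos 29.4° = 31.63 m/s and v_y0 = 36.30 sin 29.4° = 17.82 m/s.
The projectile lands when y = 57.3 + (17.82) t − ½·9.80·t² = 0. Positive root: t = (17.82 + √(17.82² + 2·9.80·57.3)) / 9.80 = (17.82 + 37.96) / 9.80 = 5.691 s.
At impact: v_y = v_y0 − g t = −37.96 m/s; vₓ = 31.63 m/s.
Angle below horizontal: arctan(|v_y|/vₓ) = arctan(37.96/31.63) = 50.20°.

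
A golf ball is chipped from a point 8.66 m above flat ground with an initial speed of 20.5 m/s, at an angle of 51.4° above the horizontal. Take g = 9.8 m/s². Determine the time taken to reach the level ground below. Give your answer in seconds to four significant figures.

3.742 s

Resolve: vₓ = 20.50 cos 51.4° = 12.79 m/s and v_y0 = 20.50 sin 51.4° = 16.02 m/s.
The projectile lands when y = 8.66 + (16.02) t − ½·9.80·t² = 0. Positive root: t = (16.02 + √(16.02² + 2·9.80·8.66)) / 9.80 = (16.02 + 20.65) / 9.80 = 3.742 s.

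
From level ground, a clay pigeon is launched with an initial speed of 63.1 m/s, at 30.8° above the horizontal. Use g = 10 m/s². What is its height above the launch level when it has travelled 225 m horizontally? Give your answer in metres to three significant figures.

48.0 m

Horizontal component vₓ = 63.10 cos 30.8° = 54.20 m/s; vertical v_y0 = 63.10 sin 30.8° = 32.31 m/s.
Time to reach x = 225 m: t = x/vₓ = 225/54.20 = 4.151 s.
Height: y = v_y0 t − ½ g t² = 32.31 × 4.151 − 5.000 × 4.151² = 134.1 − 86.16 = 47.96 m.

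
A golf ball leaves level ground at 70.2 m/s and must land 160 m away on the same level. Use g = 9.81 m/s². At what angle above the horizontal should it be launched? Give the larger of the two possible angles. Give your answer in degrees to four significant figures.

From R = (v₀²/g) sin 2θ: sin 2θ = 9.81 × 160 / 4928.0 = 0.3185.
2θ = 18.57° or 180° − 18.57° = 161.4°, so θ = 9.286° or 80.71°.
The larger angle is 80.71°.

80.71°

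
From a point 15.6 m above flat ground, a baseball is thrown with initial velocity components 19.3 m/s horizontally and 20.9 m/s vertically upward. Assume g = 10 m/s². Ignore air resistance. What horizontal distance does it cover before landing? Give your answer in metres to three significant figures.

The projectile lands when y = 15.6 + (20.90) t − ½·10.0·t² = 0. Positive root: t = (20.90 + √(20.90² + 2·10.0·15.6)) / 10.0 = (20.90 + 27.36) / 10.0 = 4.826 s.
Horizontal distance: R = vₓ t = 19.30 × 4.826 = 93.15 m.

93.2 m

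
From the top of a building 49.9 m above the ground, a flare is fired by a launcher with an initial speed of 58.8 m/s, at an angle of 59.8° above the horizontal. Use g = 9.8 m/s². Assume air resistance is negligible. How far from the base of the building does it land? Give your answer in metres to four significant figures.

vₓ = 58.80 cos 59.8° = 29.58 m/s; v_y0 = 58.80 sin 59.8° = 50.82 m/s.
With up positive and y = 0 at the ground: y(t) = 49.9 + (50.82) t − 4.900 t². Setting y = 0 and taking the positive root: t = [50.82 + √(50.82² + 2·9.80·49.9)] / 9.80 = (50.82 + 59.67) / 9.80 = 11.27 s.
Horizontal distance: R = vₓ t = 29.58 × 11.27 = 333.5 m.

333.5 m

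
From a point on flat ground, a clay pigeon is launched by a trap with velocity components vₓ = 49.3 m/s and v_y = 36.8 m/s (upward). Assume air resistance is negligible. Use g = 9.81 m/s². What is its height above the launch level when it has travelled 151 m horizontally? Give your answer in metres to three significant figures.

At x = 151 m, t = x/vₓ = 151/49.30 = 3.063 s.
Height: y = v_y0 t − ½ g t² = 36.80 × 3.063 − 4.905 × 3.063² = 112.7 − 46.01 = 66.70 m.

66.7 m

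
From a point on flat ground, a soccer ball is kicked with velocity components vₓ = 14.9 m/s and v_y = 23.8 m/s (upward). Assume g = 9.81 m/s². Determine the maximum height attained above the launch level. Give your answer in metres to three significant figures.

Maximum height: H = v_y0² / (2g) = 23.80² / (2 × 9.81) = 28.87 m.

28.9 m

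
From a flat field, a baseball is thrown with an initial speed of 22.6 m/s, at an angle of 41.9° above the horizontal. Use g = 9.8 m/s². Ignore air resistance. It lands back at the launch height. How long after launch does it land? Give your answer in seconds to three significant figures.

Horizontal component vₓ = 22.60 cos 41.9° = 16.82 m/s; vertical v_y0 = 22.60 sin 41.9° = 15.09 m/s.
Time of flight on level ground: T = 2 v_y0 / g = 2 × 15.09 / 9.80 = 3.080 s.

3.08 s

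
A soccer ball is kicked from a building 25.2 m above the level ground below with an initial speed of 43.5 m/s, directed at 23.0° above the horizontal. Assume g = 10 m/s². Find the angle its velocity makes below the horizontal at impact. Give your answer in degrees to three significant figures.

Components: vₓ = 43.50 cos 23.0° = 40.04 m/s, v_y0 = 43.50 sin 23.0° = 17.00 m/s.
The projectile lands when y = 25.2 + (17.00) t − ½·10.0·t² = 0. Positive root: t = (17.00 + √(17.00² + 2·10.0·25.2)) / 10.0 = (17.00 + 28.16) / 10.0 = 4.516 s.
At impact: v_y = v_y0 − g t = −28.16 m/s; vₓ = 40.04 m/s.
Angle below horizontal: arctan(|v_y|/vₓ) = arctan(28.16/40.04) = 35.12°.

35.1°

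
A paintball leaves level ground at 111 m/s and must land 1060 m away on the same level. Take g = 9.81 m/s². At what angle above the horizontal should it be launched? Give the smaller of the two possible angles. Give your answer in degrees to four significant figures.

28.78°

Level-ground range R = v₀² sin(2θ)/g ⇒ sin(2θ) = gR/v₀² = 9.81 × 1060 / 111² = 0.8440.
2θ = 57.56° or 180° − 57.56° = 122.4°, so θ = 28.78° or 61.22°.
The smaller angle is 28.78°.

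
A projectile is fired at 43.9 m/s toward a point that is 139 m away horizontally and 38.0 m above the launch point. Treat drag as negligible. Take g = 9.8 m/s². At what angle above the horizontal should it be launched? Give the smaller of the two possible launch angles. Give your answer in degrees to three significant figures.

Trajectory: y = x tanθ − g x² (1 + tan²θ)/(2v₀²). With x = 139, y = 38.0, v₀ = 43.9, g = 9.80:
49.12 tan²θ − 139 tanθ + (87.12) = 0.
tanθ = [139 ± √(139² − 4 × 49.12 × (87.12))] / (2 × 49.12) = (139 ± 46.92) / 98.25, giving tanθ = 0.9372 or 1.892.
θ = 43.14° or 62.15°; the smaller is 43.14°.

43.1°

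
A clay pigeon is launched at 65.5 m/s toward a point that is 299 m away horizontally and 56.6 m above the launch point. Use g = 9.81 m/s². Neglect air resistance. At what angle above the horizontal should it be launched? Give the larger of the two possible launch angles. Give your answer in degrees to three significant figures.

Trajectory: y = x tanθ − g x² (1 + tan²θ)/(2v₀²). With x = 299, y = 56.6, v₀ = 65.5, g = 9.81:
102.2 tan²θ − 299 tanθ + (158.8) = 0.
tanθ = [299 ± √(299² − 4 × 102.2 × (158.8))] / (2 × 102.2) = (299 ± 156.4) / 204.4, giving tanθ = 0.6974 or 2.228.
θ = 34.89° or 65.83°; the larger is 65.83°.

65.8°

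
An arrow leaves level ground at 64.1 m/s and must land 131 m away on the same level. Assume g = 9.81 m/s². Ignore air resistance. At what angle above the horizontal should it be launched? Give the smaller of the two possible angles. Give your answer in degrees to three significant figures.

9.11°

From R = (v₀²/g) sin 2θ: sin 2θ = 9.81 × 131 / 4108.8 = 0.3128.
2θ = 18.23° or 180° − 18.23° = 161.8°, so θ = 9.113° or 80.89°.
The smaller angle is 9.113°.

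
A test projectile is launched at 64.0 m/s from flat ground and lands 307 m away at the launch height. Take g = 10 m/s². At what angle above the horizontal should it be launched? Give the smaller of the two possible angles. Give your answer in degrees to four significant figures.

24.27°

R = v₀² sin 2θ / g gives sin 2θ = gR/v₀² = 10.0·307/64.0² = 0.7495.
2θ = 48.55° or 180° − 48.55° = 131.5°, so θ = 24.27° or 65.73°.
The smaller angle is 24.27°.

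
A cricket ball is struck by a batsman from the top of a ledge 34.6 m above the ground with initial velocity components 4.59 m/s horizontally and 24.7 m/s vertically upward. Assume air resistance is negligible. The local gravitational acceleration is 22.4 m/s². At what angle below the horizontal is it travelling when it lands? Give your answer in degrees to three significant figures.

84.4°

Vertical motion (up positive, ground at y = 0): 11.20 t² − (24.70) t − 34.6 = 0, so t = (24.70 + √(24.70² + 2·22.4·34.6)) / 22.4 = (24.70 + 46.48) / 22.4 = 3.178 s.
At impact: v_y = v_y0 − g t = −46.48 m/s; vₓ = 4.590 m/s.
Angle below horizontal: arctan(|v_y|/vₓ) = arctan(46.48/4.590) = 84.36°.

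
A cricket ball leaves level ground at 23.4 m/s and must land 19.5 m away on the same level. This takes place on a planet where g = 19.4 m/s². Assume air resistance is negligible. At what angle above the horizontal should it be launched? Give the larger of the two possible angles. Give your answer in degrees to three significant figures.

68.1°

R = v₀² sin 2θ / g gives sin 2θ = gR/v₀² = 19.4·19.5/23.4² = 0.6909.
2θ = 43.70° or 180° − 43.70° = 136.3°, so θ = 21.85° or 68.15°.
The larger angle is 68.15°.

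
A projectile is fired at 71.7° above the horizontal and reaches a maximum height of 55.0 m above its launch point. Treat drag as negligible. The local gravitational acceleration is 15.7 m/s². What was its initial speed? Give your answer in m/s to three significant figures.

43.8 m/s

At the peak v_y = 0, so v_y0 = √(2gH) = √(2 × 15.7 × 55.0) = 41.56 m/s.
v_y0 = v₀ sin θ ⇒ v₀ = 41.56 / sin 71.7° = 43.77 m/s.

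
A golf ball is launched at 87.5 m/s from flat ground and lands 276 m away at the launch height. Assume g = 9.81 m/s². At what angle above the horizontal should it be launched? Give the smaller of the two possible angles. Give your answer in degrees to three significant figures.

10.4°

Level-ground range R = v₀² sin(2θ)/g ⇒ sin(2θ) = gR/v₀² = 9.81 × 276 / 87.5² = 0.3536.
2θ = 20.71° or 180° − 20.71° = 159.3°, so θ = 10.36° or 79.64°.
The smaller angle is 10.36°.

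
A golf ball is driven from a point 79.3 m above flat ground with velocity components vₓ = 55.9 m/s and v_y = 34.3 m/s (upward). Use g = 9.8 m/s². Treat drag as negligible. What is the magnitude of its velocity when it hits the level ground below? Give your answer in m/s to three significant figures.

76.5 m/s

With up positive and y = 0 at the ground: y(t) = 79.3 + (34.30) t − 4.900 t². Setting y = 0 and taking the positive root: t = [34.30 + √(34.30² + 2·9.80·79.3)] / 9.80 = (34.30 + 52.26) / 9.80 = 8.832 s.
Vertical velocity at impact: v_y = v_y0 − g t = 34.30 − 9.80 × 8.832 = −52.26 m/s.
Speed: |v| = √(vₓ² + v_y²) = √(55.90² + 52.26²) = 76.52 m/s.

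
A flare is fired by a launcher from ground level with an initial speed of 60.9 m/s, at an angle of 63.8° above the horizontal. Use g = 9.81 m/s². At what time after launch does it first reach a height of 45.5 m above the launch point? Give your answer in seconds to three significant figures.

Components: vₓ = 60.90 cos 63.8° = 26.89 m/s, v_y0 = 60.90 sin 63.8° = 54.64 m/s.
Height y(t) = 54.64 t − 4.905 t² = 45.5 gives 4.905 t² − 54.64 t + 45.5 = 0.
Quadratic formula: t = (54.64 ± √2093.2) / 9.81 = (54.64 ± 45.75) / 9.81 → t = 0.9064 s or 10.23 s.
The first (ascending) time is 0.9064 s.

0.906 s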